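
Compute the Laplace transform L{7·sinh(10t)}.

L{sinh(ωt)} = ω/(s² - ω²), so L{sinh(10t)} = 10/(s² - 100). Then L{7·sinh(10t)} = 7·10/(s² - 100) = 70/(s² - 100)

Final answer: 70/(s² - 100)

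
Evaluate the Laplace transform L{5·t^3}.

L{t^n} = n!/s^(n+1), so L{t^3} = 6/s^4. Then L{5·t^3} = 5·6/s^4 = 30/s^4

Final answer: 30/s^4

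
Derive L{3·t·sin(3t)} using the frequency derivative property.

L{sin(3t)} = 3/(s² + 9). By L{t·f(t)} = -F'(s): -d/ds[3/(s² + 9)] = -(3)·(-2s)/(s² + 9)² = 6s/(s² + 9)². Then L{3·t·sin(3t)} = 3·6s/(s² + 9)² = 18s/(s² + 9)²

Final answer: 18s/(s² + 9)²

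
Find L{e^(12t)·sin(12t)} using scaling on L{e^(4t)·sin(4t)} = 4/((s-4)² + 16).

Scaling with a=3: L{e^(12t)·sin(12t)} = (1/3) · 4/((s/3-4)² + 16). Simplifying: 12/((s-12)² + 144)

Final answer: 12/((s-12)² + 144)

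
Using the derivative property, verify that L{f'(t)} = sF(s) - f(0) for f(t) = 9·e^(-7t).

f'(t) = -63e^(-7t). Direct: L{f'(t)} = -63/(s+7). Property: s·9/(s+7) - 9 = (9s - 9(s+7))/(s+7) = -63/(s+7). ✓

Final answer: -63/(s+7)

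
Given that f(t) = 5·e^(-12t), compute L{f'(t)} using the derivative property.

f(0) = 5, F(s) = 5/(s+12). L{f'(t)} = s·F(s) - f(0) = 5s/(s+12) - 5 = (5s - 5(s+12))/(s+12) = -60/(s+12)

Final answer: -60/(s+12)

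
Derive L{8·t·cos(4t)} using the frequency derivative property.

L{cos(4t)} = s/(s² + 16). Derivative: d/ds[s/(s² + 16)] = [(s² + 16) - s·2s]/(s² + 16)² = (16 - s²)/(s² + 16)². So L{t·cos(4t)} = -F'(s) = (s² - 16)/(s² + 16)². Then L{8·t·cos(4t)} = 8·(s² - 16)/(s² + 16)²

Final answer: 8·(s² - 16)/(s² + 16)²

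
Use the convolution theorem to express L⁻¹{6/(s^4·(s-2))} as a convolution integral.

6/(s^4·(s-2)) = (6/s^4)·(1/(s-2)) = L{t^3}·L{e^(2t)}. So f(t) = t^3*e^(2t) = ∫₀ᵗ τ^3·e^(2(t-τ)) dτ

Final answer: ∫₀ᵗ τ^3·e^(2(t-τ)) dτ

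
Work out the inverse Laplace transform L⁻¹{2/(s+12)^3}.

L⁻¹{n!/(s-a)^(n+1)} = t^n·e^(at) with n=2, a=-12. So L⁻¹{2/(s+12)^3} = t^2·e^(-12t)

Final answer: t^2·e^(-12t)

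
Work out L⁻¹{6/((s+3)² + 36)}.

Form: b/((s-a)² + b²) → e^(at)sin(bt). With a=-3, b=6

Final answer: e^(-3t)·sin(6t)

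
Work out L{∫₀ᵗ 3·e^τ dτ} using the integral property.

L{∫₀ᵗ f(τ)dτ} = F(s)/s with F(s) = 3/(s-1), so L{∫₀ᵗ 3·e^τ dτ} = 3/(s(s-1))

Final answer: 3/(s(s-1))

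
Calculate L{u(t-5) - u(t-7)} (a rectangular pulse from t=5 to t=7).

L{u(t-a)} = e^(-as)/s. L{u(t-5) - u(t-7)} = (e^(-5s) - e^(-7s))/s

Final answer: (e^(-5s) - e^(-7s))/s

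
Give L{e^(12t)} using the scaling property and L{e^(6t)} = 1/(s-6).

Using L{f(at)} = (1/a)F(s/a) with a=2 and f(t) = e^(6t): L{e^(12t)} = (1/2) · 1/((s/2)-6) = (1/2) · 2/(s-12) = 1/(s-12)

Final answer: 1/(s-12)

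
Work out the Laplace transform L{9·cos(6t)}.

L{cos(ωt)} = s/(s² + ω²), so L{cos(6t)} = s/(s² + 36). Then L{9·cos(6t)} = 9·s/(s² + 36) = 9s/(s² + 36)

Final answer: 9s/(s² + 36)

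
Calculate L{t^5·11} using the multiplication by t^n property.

L{11} = 11/s. d^1/ds^1[1/s] = -1/s². d^2/ds^2[1/s] = 2/s^3. d^3/ds^3[1/s] = -6/s^4. d^4/ds^4[1/s] = 24/s^5. d^5/ds^5[1/s] = -120/s^6. So L{t^5} = (-1)^{5}·-120/s^6 = 120/s^6. Then L{t^5·11} = 11·120/s^6 = 1320/s^6

Final answer: 1320/s^6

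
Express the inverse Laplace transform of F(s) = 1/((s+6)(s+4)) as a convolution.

1/((s+6)(s+4)) = (1/(s+6))·(1/(s+4)) = L{e^(-6t)}·L{e^(-4t)}. So f(t) = e^(-6t)*e^(-4t) = ∫₀ᵗ e^(-6τ)·e^(-4(t-τ)) dτ

Final answer: ∫₀ᵗ e^(-6τ)·e^(-4(t-τ)) dτ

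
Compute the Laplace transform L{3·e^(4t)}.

L{e^(at)} = 1/(s-a), so L{e^(4t)} = 1/(s-4). Then L{3·e^(4t)} = 3/(s-4)

Final answer: 3/(s-4)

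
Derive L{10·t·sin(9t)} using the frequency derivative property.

L{sin(9t)} = 9/(s² + 81). By L{t·f(t)} = -F'(s): -d/ds[9/(s² + 81)] = -(9)·(-2s)/(s² + 81)² = 18s/(s² + 81)². Then L{10·t·sin(9t)} = 10·18s/(s² + 81)² = 180s/(s² + 81)²

Final answer: 180s/(s² + 81)²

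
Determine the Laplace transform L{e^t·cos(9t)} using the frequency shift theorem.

Frequency shift: L{e^(at)f(t)} = F(s-a). L{e^t·cos(9t)} = (s-1)/((s-1)² + 81)

Final answer: (s-1)/((s-1)² + 81)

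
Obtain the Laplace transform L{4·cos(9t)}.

L{cos(ωt)} = s/(s² + ω²), so L{cos(9t)} = s/(s² + 81). Then L{4·cos(9t)} = 4·s/(s² + 81) = 4s/(s² + 81)

Final answer: 4s/(s² + 81)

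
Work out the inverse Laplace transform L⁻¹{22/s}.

L⁻¹{c/s} = c, so L⁻¹{22/s} = 22

Final answer: 22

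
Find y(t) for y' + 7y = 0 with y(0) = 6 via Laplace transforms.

L{y'} + 7L{y} = 0. sY - 6 + 7Y = 0. Y(s+7) = 6. Y = 6/(s+7)

Final answer: y(t) = 6e^(-7t)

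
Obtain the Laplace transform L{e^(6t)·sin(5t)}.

L{e^(at)·sin(ωt)} = ω/((s-a)² + ω²), so L{e^(6t)·sin(5t)} = 5/((s-6)² + 25)

Final answer: 5/((s-6)² + 25)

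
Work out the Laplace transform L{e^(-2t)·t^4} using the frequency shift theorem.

L{e^(at)·t^n} = n!/(s-a)^(n+1), so L{e^(-2t)·t^4} = 24/(s+2)^5

Final answer: 24/(s+2)^5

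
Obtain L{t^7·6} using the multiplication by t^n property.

L{6} = 6/s. d^1/ds^1[1/s] = -1/s². d^2/ds^2[1/s] = 2/s^3. d^3/ds^3[1/s] = -6/s^4. d^4/ds^4[1/s] = 24/s^5. d^5/ds^5[1/s] = -120/s^6. d^6/ds^6[1/s] = 720/s^7. d^7/ds^7[1/s] = -5040/s^8. So L{t^7} = (-1)^{7}·-5040/s^8 = 5040/s^8. Then L{t^7·6} = 6·5040/s^8 = 30240/s^8

Final answer: 30240/s^8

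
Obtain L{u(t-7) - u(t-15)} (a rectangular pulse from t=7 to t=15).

L{u(t-a)} = e^(-as)/s. L{u(t-7) - u(t-15)} = (e^(-7s) - e^(-15s))/s

Final answer: (e^(-7s) - e^(-15s))/s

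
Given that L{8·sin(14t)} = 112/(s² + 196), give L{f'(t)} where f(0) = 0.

L{f'(t)} = s·F(s) - f(0) = s·112/(s² + 196) - 0 = 112s/(s² + 196)

Final answer: 112s/(s² + 196)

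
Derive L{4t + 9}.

L{4t + 9} = 4·L{t} + 9·L{1} = 4/s² + 9/s

Final answer: 4/s² + 9/s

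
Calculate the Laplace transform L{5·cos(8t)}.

L{cos(ωt)} = s/(s² + ω²), so L{cos(8t)} = s/(s² + 64). Then L{5·cos(8t)} = 5·s/(s² + 64) = 5s/(s² + 64)

Final answer: 5s/(s² + 64)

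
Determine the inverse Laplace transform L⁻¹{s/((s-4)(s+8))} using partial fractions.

Using partial fractions, f(t) = (4e^(4t) + 8e^(-8t))/12

Final answer: (4e^(4t) + 8e^(-8t))/12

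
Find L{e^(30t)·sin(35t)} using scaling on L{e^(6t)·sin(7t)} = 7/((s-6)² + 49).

Scaling with a=5: L{e^(30t)·sin(35t)} = (1/5) · 7/((s/5-6)² + 49). Simplifying: 35/((s-30)² + 1225)

Final answer: 35/((s-30)² + 1225)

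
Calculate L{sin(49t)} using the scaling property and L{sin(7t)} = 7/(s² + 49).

Using L{f(at)} = (1/a)F(s/a) with a=7: L{sin(49t)} = (1/7) · 7/((s/7)² + 49) = (1/7) · 7·49/(s² + 2401) = 49/(s² + 2401)

Final answer: 49/(s² + 2401)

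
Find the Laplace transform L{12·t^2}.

L{t^n} = n!/s^(n+1), so L{t^2} = 2/s^3. Then L{12·t^2} = 12·2/s^3 = 24/s^3

Final answer: 24/s^3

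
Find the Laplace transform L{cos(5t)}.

L{cos(ωt)} = s/(s² + ω²), so L{cos(5t)} = s/(s² + 25)

Final answer: s/(s² + 25)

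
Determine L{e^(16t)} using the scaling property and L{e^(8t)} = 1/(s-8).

Using L{f(at)} = (1/a)F(s/a) with a=2 and f(t) = e^(8t): L{e^(16t)} = (1/2) · 1/((s/2)-8) = (1/2) · 2/(s-16) = 1/(s-16)

Final answer: 1/(s-16)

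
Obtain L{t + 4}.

L{t + 4} = L{t} + 4·L{1} = 1/s² + 4/s

Final answer: 1/s² + 4/s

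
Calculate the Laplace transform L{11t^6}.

L{11t^6} = 11 · L{t^6} = 11 · 720/s^7 = 7920/s^7

Final answer: 7920/s^7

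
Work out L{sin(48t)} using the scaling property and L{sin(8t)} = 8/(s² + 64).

Using L{f(at)} = (1/a)F(s/a) with a=6: L{sin(48t)} = (1/6) · 8/((s/6)² + 64) = (1/6) · 8·36/(s² + 2304) = 48/(s² + 2304)

Final answer: 48/(s² + 2304)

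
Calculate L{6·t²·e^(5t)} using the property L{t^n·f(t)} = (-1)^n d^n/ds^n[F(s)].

L{e^(5t)} = 1/(s-5). d/ds[1/(s-5)] = -1/(s-5)². d²/ds²[1/(s-5)] = 2/(s-5)³. So L{t²·e^(5t)} = (-1)² · 2/(s-5)³ = 2/(s-5)³. Then L{6·t²·e^(5t)} = 6·2/(s-5)³ = 12/(s-5)³

Final answer: 12/(s-5)³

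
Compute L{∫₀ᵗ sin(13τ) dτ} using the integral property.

L{∫₀ᵗ f(τ)dτ} = F(s)/s with F(s) = 13/(s² + 169), so the result is (13/(s² + 169))/s = 13/(s(s² + 169))

Final answer: 13/(s(s² + 169))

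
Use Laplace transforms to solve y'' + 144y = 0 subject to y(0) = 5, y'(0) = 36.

L{y''} + 144L{y} = 0. s²Y - 5s - 36 + 144Y = 0. Y(s² + 144) = 5s + 36. Y = (5s + 36)/(s² + 144). Inverting: y(t) = 5cos(12t) + 3sin(12t)

Final answer: y(t) = 5cos(12t) + 3sin(12t)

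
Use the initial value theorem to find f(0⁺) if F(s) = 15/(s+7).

f(0⁺) = lim_{s→∞} s·15/(s+7) = lim_{s→∞} 15s/(s+7) = 15

Final answer: 15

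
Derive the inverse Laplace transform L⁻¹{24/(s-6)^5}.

L⁻¹{n!/(s-a)^(n+1)} = t^n·e^(at), so L⁻¹{24/(s-6)^5} = t^4·e^(6t)

Final answer: t^4·e^(6t)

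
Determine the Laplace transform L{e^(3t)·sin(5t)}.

L{e^(at)·sin(ωt)} = ω/((s-a)² + ω²), so L{e^(3t)·sin(5t)} = 5/((s-3)² + 25)

Final answer: 5/((s-3)² + 25)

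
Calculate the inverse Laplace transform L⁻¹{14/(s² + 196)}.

L⁻¹{14/(s² + 196)} = sin(14t)

Final answer: sin(14t)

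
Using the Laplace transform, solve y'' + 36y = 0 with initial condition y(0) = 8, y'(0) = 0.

L{y''} + 36L{y} = 0. s²Y - 8s - 0 + 36Y = 0. Y(s² + 36) = 8s. Y = (8s)/(s² + 36). Inverting: y(t) = 8cos(6t)

Final answer: y(t) = 8cos(6t)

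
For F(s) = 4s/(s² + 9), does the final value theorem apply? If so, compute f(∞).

The final value theorem requires all poles of sF(s) in the left half-plane. sF(s) = 4s²/(s² + 9) has poles at s = ±3i (imaginary axis). Theorem does NOT apply (oscillatory system).

Final answer: Not applicable (oscillatory)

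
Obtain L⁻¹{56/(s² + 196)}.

This is the form c·a/(s² + a²) with a = 14, c = 4. L⁻¹ = 4·sin(14t)

Final answer: 4·sin(14t)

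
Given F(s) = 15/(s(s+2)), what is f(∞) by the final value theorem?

f(∞) = lim_{s→0} s·15/(s(s+2)) = lim_{s→0} 15/(s+2) = 15/2 = 15/2

Final answer: 15/2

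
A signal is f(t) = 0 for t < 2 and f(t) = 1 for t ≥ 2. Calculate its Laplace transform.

f(t) = u(t-2). L{u(t-2)} = e^(-2s)/s, so L{f(t)} = e^(-2s)/s

Final answer: e^(-2s)/s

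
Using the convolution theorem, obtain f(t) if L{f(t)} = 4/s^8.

4/s^8 = (4/s)·(1/s^7) = L{4}·L{t^6/720}. By convolution, f(t) = 4*t^6/720 = ∫₀ᵗ 4·τ^6/720 dτ = 4·t^7/5040

Final answer: 4·t^7/5040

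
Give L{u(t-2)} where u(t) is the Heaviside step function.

L{u(t-a)} = e^(-as)/s. Here a=2, so L{u(t-2)} = e^(-2s)/s

Final answer: e^(-2s)/s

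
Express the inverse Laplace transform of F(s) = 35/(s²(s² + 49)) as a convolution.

35/(s²(s² + 49)) = (1/s²)·(35/(s² + 49)) = L{t}·L{5·sin(7t)}. So f(t) = t*(5·sin(7t)) = ∫₀ᵗ 5τ·sin(7(t-τ)) dτ

Final answer: ∫₀ᵗ 5τ·sin(7(t-τ)) dτ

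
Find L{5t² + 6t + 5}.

L{5t² + 6t + 5} = 5·2/s³ + 6/s² + 5/s = 10/s³ + 6/s² + 5/s

Final answer: 10/s³ + 6/s² + 5/s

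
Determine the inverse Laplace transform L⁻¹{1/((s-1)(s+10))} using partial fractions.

Decompose: A/(s-1) + B/(s+10). A = 1/11, B = -1/11. f(t) = (e^t - e^(-10t))/11

Final answer: (e^t - e^(-10t))/11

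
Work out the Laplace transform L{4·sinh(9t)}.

L{sinh(ωt)} = ω/(s² - ω²), so L{sinh(9t)} = 9/(s² - 81). Then L{4·sinh(9t)} = 4·9/(s² - 81) = 36/(s² - 81)

Final answer: 36/(s² - 81)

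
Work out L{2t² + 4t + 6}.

L{2t² + 4t + 6} = 2·2/s³ + 4/s² + 6/s = 4/s³ + 4/s² + 6/s

Final answer: 4/s³ + 4/s² + 6/s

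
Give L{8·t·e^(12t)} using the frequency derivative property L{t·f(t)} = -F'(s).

L{e^(12t)} = 1/(s-12). By frequency derivative: L{t·e^(12t)} = -d/ds[1/(s-12)] = -(-1)/(s-12)² = 1/(s-12)². Then L{8·t·e^(12t)} = 8·1/(s-12)² = 8/(s-12)²

Final answer: 8/(s-12)²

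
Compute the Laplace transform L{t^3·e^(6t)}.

L{t^n·e^(at)} = n!/(s-a)^(n+1), so L{t^3·e^(6t)} = 6/(s-6)^4

Final answer: 6/(s-6)^4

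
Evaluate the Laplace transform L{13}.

L{13} = 13 · L{1} = 13/s

Final answer: 13/s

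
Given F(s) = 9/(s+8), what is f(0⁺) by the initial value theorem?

f(0⁺) = lim_{s→∞} s·9/(s+8) = lim_{s→∞} 9s/(s+8) = 9

Final answer: 9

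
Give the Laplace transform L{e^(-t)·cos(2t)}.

L{e^(at)·cos(ωt)} = (s-a)/((s-a)² + ω²), so L{e^(-t)·cos(2t)} = (s+1)/((s+1)² + 4)

Final answer: (s+1)/((s+1)² + 4)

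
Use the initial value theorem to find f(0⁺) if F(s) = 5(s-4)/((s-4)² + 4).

f(0⁺) = lim_{s→∞} sF(s) = lim_{s→∞} 5s(s-4)/((s-4)² + 4) = 5

Final answer: 5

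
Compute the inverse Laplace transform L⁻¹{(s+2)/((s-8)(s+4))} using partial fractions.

Using partial fractions, f(t) = (10e^(8t) + 2e^(-4t))/12

Final answer: (10e^(8t) + 2e^(-4t))/12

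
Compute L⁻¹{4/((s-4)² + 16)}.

Form: b/((s-a)² + b²) → e^(at)sin(bt). With a=4, b=4

Final answer: e^(4t)·sin(4t)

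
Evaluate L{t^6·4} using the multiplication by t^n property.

L{4} = 4/s. d^1/ds^1[1/s] = -1/s². d^2/ds^2[1/s] = 2/s^3. d^3/ds^3[1/s] = -6/s^4. d^4/ds^4[1/s] = 24/s^5. d^5/ds^5[1/s] = -120/s^6. d^6/ds^6[1/s] = 720/s^7. So L{t^6} = (-1)^{6}·720/s^7 = 720/s^7. Then L{t^6·4} = 4·720/s^7 = 2880/s^7

Final answer: 2880/s^7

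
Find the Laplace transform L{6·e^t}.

L{e^(at)} = 1/(s-a), so L{e^t} = 1/(s-1). Then L{6·e^t} = 6/(s-1)

Final answer: 6/(s-1)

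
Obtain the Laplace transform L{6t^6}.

L{6t^6} = 6 · L{t^6} = 6 · 720/s^7 = 4320/s^7

Final answer: 4320/s^7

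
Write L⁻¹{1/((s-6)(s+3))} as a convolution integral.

1/((s-6)(s+3)) = (1/(s-6))·(1/(s+3)) = L{e^(6t)}·L{e^(-3t)}. So f(t) = e^(6t)*e^(-3t) = ∫₀ᵗ e^(6τ)·e^(-3(t-τ)) dτ

Final answer: ∫₀ᵗ e^(6τ)·e^(-3(t-τ)) dτ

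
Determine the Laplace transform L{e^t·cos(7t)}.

L{e^(at)·cos(ωt)} = (s-a)/((s-a)² + ω²), so L{e^t·cos(7t)} = (s-1)/((s-1)² + 49)

Final answer: (s-1)/((s-1)² + 49)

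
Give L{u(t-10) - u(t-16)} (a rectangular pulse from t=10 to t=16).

L{u(t-a)} = e^(-as)/s. L{u(t-10) - u(t-16)} = (e^(-10s) - e^(-16s))/s

Final answer: (e^(-10s) - e^(-16s))/s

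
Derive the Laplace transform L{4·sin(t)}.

L{sin(ωt)} = ω/(s² + ω²), so L{sin(t)} = 1/(s² + 1). Then L{4·sin(t)} = 4·1/(s² + 1) = 4/(s² + 1)

Final answer: 4/(s² + 1)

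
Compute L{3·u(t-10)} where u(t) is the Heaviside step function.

L{u(t-a)} = e^(-as)/s. Here a=10, so L{u(t-10)} = e^(-10s)/s, and L{3·u(t-10)} = 3·e^(-10s)/s

Final answer: 3·e^(-10s)/s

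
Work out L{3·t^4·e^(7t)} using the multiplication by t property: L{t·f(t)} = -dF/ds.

Using L{t^n·e^(at)} = n!/(s-a)^(n+1), L{t^4·e^(7t)} = 24/(s-7)^5, so L{3·t^4·e^(7t)} = 3·24/(s-7)^5 = 72/(s-7)^5

Final answer: 72/(s-7)^5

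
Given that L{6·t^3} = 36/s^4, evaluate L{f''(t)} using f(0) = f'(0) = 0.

L{f''(t)} = s²F(s) - sf(0) - f'(0) = s²·36/s^4 - 0 - 0 = 36/s^2

Final answer: 36/s^2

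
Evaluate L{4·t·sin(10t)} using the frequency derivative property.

L{sin(10t)} = 10/(s² + 100). By L{t·f(t)} = -F'(s): -d/ds[10/(s² + 100)] = -(10)·(-2s)/(s² + 100)² = 20s/(s² + 100)². Then L{4·t·sin(10t)} = 4·20s/(s² + 100)² = 80s/(s² + 100)²

Final answer: 80s/(s² + 100)²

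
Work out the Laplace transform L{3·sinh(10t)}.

L{sinh(ωt)} = ω/(s² - ω²), so L{sinh(10t)} = 10/(s² - 100). Then L{3·sinh(10t)} = 3·10/(s² - 100) = 30/(s² - 100)

Final answer: 30/(s² - 100)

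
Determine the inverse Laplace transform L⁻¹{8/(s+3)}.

L⁻¹{1/(s-a)} = e^(at), so L⁻¹{1/(s+3)} = e^(-3t), and L⁻¹{8/(s+3)} = 8·e^(-3t)

Final answer: 8·e^(-3t)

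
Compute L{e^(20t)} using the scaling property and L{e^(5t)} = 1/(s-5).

Using L{f(at)} = (1/a)F(s/a) with a=4 and f(t) = e^(5t): L{e^(20t)} = (1/4) · 1/((s/4)-5) = (1/4) · 4/(s-20) = 1/(s-20)

Final answer: 1/(s-20)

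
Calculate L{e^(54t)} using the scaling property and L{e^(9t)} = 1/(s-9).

Using L{f(at)} = (1/a)F(s/a) with a=6 and f(t) = e^(9t): L{e^(54t)} = (1/6) · 1/((s/6)-9) = (1/6) · 6/(s-54) = 1/(s-54)

Final answer: 1/(s-54)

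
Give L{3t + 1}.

L{3t + 1} = 3·L{t} + L{1} = 3/s² + 1/s

Final answer: 3/s² + 1/s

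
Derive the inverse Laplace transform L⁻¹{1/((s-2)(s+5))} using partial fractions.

Decompose: A/(s-2) + B/(s+5). A = 1/7, B = -1/7. f(t) = (e^(2t) - e^(-5t))/7

Final answer: (e^(2t) - e^(-5t))/7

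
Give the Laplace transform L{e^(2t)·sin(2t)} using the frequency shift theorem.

Frequency shift: L{e^(at)f(t)} = F(s-a). L{e^(2t)·sin(2t)} = 2/((s-2)² + 4)

Final answer: 2/((s-2)² + 4)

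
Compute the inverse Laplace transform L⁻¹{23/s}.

L⁻¹{c/s} = c, so L⁻¹{23/s} = 23

Final answer: 23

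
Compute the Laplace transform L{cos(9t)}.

L{cos(ωt)} = s/(s² + ω²), so L{cos(9t)} = s/(s² + 81)

Final answer: s/(s² + 81)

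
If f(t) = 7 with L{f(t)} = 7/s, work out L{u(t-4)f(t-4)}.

Time shift theorem: L{u(t-a)f(t-a)} = e^(-as)F(s). Here a=4, F(s) = 7/s, so L{u(t-4)f(t-4)} = e^(-4s)·7/s

Final answer: e^(-4s)·7/s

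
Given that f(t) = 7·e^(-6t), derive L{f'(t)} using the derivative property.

f(0) = 7, F(s) = 7/(s+6). L{f'(t)} = s·F(s) - f(0) = 7s/(s+6) - 7 = (7s - 7(s+6))/(s+6) = -42/(s+6)

Final answer: -42/(s+6)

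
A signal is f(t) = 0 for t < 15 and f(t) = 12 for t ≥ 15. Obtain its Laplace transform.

f(t) = 12·u(t-15). L{u(t-15)} = e^(-15s)/s, so L{f(t)} = 12·e^(-15s)/s

Final answer: 12·e^(-15s)/s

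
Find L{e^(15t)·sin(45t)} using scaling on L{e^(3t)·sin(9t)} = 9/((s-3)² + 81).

Scaling with a=5: L{e^(15t)·sin(45t)} = (1/5) · 9/((s/5-3)² + 81). Simplifying: 45/((s-15)² + 2025)

Final answer: 45/((s-15)² + 2025)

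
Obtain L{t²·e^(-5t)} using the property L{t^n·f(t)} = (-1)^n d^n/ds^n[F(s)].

L{e^(-5t)} = 1/(s+5). d/ds[1/(s+5)] = -1/(s+5)². d²/ds²[1/(s+5)] = 2/(s+5)³. So L{t²·e^(-5t)} = (-1)² · 2/(s+5)³ = 2/(s+5)³

Final answer: 2/(s+5)³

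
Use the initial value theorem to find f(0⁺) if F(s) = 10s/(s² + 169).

f(0⁺) = lim_{s→∞} s·10s/(s² + 169) = lim_{s→∞} 10s²/(s² + 169) = 10

Final answer: 10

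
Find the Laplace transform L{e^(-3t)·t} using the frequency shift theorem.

L{e^(at)·t^n} = n!/(s-a)^(n+1), so L{e^(-3t)·t} = 1/(s+3)^2

Final answer: 1/(s+3)^2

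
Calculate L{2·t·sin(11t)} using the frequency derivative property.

L{sin(11t)} = 11/(s² + 121). By L{t·f(t)} = -F'(s): -d/ds[11/(s² + 121)] = -(11)·(-2s)/(s² + 121)² = 22s/(s² + 121)². Then L{2·t·sin(11t)} = 2·22s/(s² + 121)² = 44s/(s² + 121)²

Final answer: 44s/(s² + 121)²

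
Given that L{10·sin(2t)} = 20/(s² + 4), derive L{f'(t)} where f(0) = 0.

L{f'(t)} = s·F(s) - f(0) = s·20/(s² + 4) - 0 = 20s/(s² + 4)

Final answer: 20s/(s² + 4)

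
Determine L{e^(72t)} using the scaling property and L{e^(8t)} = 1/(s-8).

Using L{f(at)} = (1/a)F(s/a) with a=9 and f(t) = e^(8t): L{e^(72t)} = (1/9) · 1/((s/9)-8) = (1/9) · 9/(s-72) = 1/(s-72)

Final answer: 1/(s-72)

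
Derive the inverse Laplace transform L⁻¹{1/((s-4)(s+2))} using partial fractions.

Decompose: A/(s-4) + B/(s+2). A = 1/6, B = -1/6. f(t) = (e^(4t) - e^(-2t))/6

Final answer: (e^(4t) - e^(-2t))/6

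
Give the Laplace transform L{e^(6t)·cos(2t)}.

L{e^(at)·cos(ωt)} = (s-a)/((s-a)² + ω²), so L{e^(6t)·cos(2t)} = (s-6)/((s-6)² + 4)

Final answer: (s-6)/((s-6)² + 4)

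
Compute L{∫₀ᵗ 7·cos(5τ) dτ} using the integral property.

L{∫₀ᵗ f(τ)dτ} = F(s)/s with F(s) = 7s/(s² + 25), so the result is (7s/(s² + 25))/s = 7/(s² + 25)

Final answer: 7/(s² + 25)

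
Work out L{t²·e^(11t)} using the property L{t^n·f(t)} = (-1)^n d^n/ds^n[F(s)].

L{e^(11t)} = 1/(s-11). d/ds[1/(s-11)] = -1/(s-11)². d²/ds²[1/(s-11)] = 2/(s-11)³. So L{t²·e^(11t)} = (-1)² · 2/(s-11)³ = 2/(s-11)³

Final answer: 2/(s-11)³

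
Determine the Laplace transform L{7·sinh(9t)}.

L{sinh(ωt)} = ω/(s² - ω²), so L{sinh(9t)} = 9/(s² - 81). Then L{7·sinh(9t)} = 7·9/(s² - 81) = 63/(s² - 81)

Final answer: 63/(s² - 81)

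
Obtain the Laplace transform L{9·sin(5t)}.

L{sin(ωt)} = ω/(s² + ω²), so L{sin(5t)} = 5/(s² + 25). Then L{9·sin(5t)} = 9·5/(s² + 25) = 45/(s² + 25)

Final answer: 45/(s² + 25)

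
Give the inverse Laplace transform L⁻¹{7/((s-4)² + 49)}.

Using frequency shift, L⁻¹{7/((s-4)² + 49)} = e^(4t)·sin(7t)

Final answer: e^(4t)·sin(7t)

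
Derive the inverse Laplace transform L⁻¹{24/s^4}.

L⁻¹{n!/s^(n+1)} = t^n with n=3. So L⁻¹{6/s^4} = t^3, and L⁻¹{24/s^4} = (24/6)·t^3 = 4·t^3

Final answer: 4·t^3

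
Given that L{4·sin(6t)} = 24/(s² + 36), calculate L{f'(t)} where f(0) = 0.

L{f'(t)} = s·F(s) - f(0) = s·24/(s² + 36) - 0 = 24s/(s² + 36)

Final answer: 24s/(s² + 36)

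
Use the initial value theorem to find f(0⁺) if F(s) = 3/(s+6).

f(0⁺) = lim_{s→∞} s·3/(s+6) = lim_{s→∞} 3s/(s+6) = 3

Final answer: 3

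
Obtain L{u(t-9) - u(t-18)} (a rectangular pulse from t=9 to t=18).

L{u(t-a)} = e^(-as)/s. L{u(t-9) - u(t-18)} = (e^(-9s) - e^(-18s))/s

Final answer: (e^(-9s) - e^(-18s))/s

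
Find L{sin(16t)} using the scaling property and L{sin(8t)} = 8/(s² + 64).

Using L{f(at)} = (1/a)F(s/a) with a=2: L{sin(16t)} = (1/2) · 8/((s/2)² + 64) = (1/2) · 8·4/(s² + 256) = 16/(s² + 256)

Final answer: 16/(s² + 256)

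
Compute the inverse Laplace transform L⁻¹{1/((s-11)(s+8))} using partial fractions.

Decompose: A/(s-11) + B/(s+8). A = 1/19, B = -1/19. f(t) = (e^(11t) - e^(-8t))/19

Final answer: (e^(11t) - e^(-8t))/19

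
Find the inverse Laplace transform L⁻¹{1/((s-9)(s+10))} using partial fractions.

Decompose: A/(s-9) + B/(s+10). A = 1/19, B = -1/19. f(t) = (e^(9t) - e^(-10t))/19

Final answer: (e^(9t) - e^(-10t))/19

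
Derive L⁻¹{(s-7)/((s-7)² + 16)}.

Using frequency shift: L⁻¹{(s-a)/((s-a)² + b²)} = e^(at)cos(bt). Here a=7, b=4

Final answer: e^(7t)·cos(4t)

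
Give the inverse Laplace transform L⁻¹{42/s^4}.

L⁻¹{n!/s^(n+1)} = t^n with n=3. So L⁻¹{6/s^4} = t^3, and L⁻¹{42/s^4} = (42/6)·t^3 = 7·t^3

Final answer: 7·t^3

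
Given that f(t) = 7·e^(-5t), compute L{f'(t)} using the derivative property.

f(0) = 7, F(s) = 7/(s+5). L{f'(t)} = s·F(s) - f(0) = 7s/(s+5) - 7 = (7s - 7(s+5))/(s+5) = -35/(s+5)

Final answer: -35/(s+5)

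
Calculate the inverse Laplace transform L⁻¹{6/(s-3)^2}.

L⁻¹{n!/(s-a)^(n+1)} = t^n·e^(at) with n=1, a=3. So L⁻¹{1/(s-3)^2} = t·e^(3t), and L⁻¹{6/(s-3)^2} = (6/1)·t·e^(3t) = 6·t·e^(3t)

Final answer: 6·t·e^(3t)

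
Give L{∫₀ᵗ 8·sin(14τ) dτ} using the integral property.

L{∫₀ᵗ f(τ)dτ} = F(s)/s with F(s) = 112/(s² + 196), so the result is (112/(s² + 196))/s = 112/(s(s² + 196))

Final answer: 112/(s(s² + 196))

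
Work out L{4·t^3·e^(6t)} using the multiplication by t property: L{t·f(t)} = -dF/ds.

Using L{t^n·e^(at)} = n!/(s-a)^(n+1), L{t^3·e^(6t)} = 6/(s-6)^4, so L{4·t^3·e^(6t)} = 4·6/(s-6)^4 = 24/(s-6)^4

Final answer: 24/(s-6)^4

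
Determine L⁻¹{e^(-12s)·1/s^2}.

L⁻¹{1/s^2} = t. By the time shift theorem, L⁻¹{e^(-as)F(s)} = u(t-a)f(t-a) with a=12, so L⁻¹{e^(-12s)·1/s^2} = u(t-12)·(t-12)

Final answer: u(t-12)·(t-12)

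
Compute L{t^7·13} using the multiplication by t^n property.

L{13} = 13/s. d^1/ds^1[1/s] = -1/s². d^2/ds^2[1/s] = 2/s^3. d^3/ds^3[1/s] = -6/s^4. d^4/ds^4[1/s] = 24/s^5. d^5/ds^5[1/s] = -120/s^6. d^6/ds^6[1/s] = 720/s^7. d^7/ds^7[1/s] = -5040/s^8. So L{t^7} = (-1)^{7}·-5040/s^8 = 5040/s^8. Then L{t^7·13} = 13·5040/s^8 = 65520/s^8

Final answer: 65520/s^8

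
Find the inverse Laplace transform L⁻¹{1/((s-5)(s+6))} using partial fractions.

Decompose: A/(s-5) + B/(s+6). A = 1/11, B = -1/11. f(t) = (e^(5t) - e^(-6t))/11

Final answer: (e^(5t) - e^(-6t))/11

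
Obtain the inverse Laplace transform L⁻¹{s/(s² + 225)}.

L⁻¹{s/(s² + 225)} = cos(15t)

Final answer: cos(15t)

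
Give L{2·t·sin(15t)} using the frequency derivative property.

L{sin(15t)} = 15/(s² + 225). By L{t·f(t)} = -F'(s): -d/ds[15/(s² + 225)] = -(15)·(-2s)/(s² + 225)² = 30s/(s² + 225)². Then L{2·t·sin(15t)} = 2·30s/(s² + 225)² = 60s/(s² + 225)²

Final answer: 60s/(s² + 225)²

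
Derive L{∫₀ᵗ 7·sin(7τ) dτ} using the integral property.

L{∫₀ᵗ f(τ)dτ} = F(s)/s with F(s) = 49/(s² + 49), so the result is (49/(s² + 49))/s = 49/(s(s² + 49))

Final answer: 49/(s(s² + 49))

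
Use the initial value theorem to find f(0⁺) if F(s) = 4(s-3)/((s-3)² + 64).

f(0⁺) = lim_{s→∞} sF(s) = lim_{s→∞} 4s(s-3)/((s-3)² + 64) = 4

Final answer: 4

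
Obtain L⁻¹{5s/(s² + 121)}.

This is the form c·s/(s² + a²) with a = 11, c = 5. L⁻¹ = 5·cos(11t)

Final answer: 5·cos(11t)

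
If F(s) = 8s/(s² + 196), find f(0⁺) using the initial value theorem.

f(0⁺) = lim_{s→∞} s·8s/(s² + 196) = lim_{s→∞} 8s²/(s² + 196) = 8

Final answer: 8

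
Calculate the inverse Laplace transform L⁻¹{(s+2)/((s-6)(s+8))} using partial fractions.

Using partial fractions, f(t) = (8e^(6t) + 6e^(-8t))/14

Final answer: (8e^(6t) + 6e^(-8t))/14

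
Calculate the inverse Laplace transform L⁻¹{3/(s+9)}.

L⁻¹{1/(s-a)} = e^(at), so L⁻¹{1/(s+9)} = e^(-9t), and L⁻¹{3/(s+9)} = 3·e^(-9t)

Final answer: 3·e^(-9t)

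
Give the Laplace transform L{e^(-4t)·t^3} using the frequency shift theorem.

L{e^(at)·t^n} = n!/(s-a)^(n+1), so L{e^(-4t)·t^3} = 6/(s+4)^4

Final answer: 6/(s+4)^4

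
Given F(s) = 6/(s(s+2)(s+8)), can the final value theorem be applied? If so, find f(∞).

Poles of sF(s) = 6/((s+2)(s+8)) are at s = -2 and s = -8, both in the left half-plane. Theorem applies. f(∞) = lim_{s→0} sF(s) = 6/(2·8) = 3/8

Final answer: 3/8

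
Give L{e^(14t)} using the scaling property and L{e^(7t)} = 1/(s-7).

Using L{f(at)} = (1/a)F(s/a) with a=2 and f(t) = e^(7t): L{e^(14t)} = (1/2) · 1/((s/2)-7) = (1/2) · 2/(s-14) = 1/(s-14)

Final answer: 1/(s-14)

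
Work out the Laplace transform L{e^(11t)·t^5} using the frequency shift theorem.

L{e^(at)·t^n} = n!/(s-a)^(n+1), so L{e^(11t)·t^5} = 120/(s-11)^6

Final answer: 120/(s-11)^6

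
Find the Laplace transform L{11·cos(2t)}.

L{cos(ωt)} = s/(s² + ω²), so L{cos(2t)} = s/(s² + 4). Then L{11·cos(2t)} = 11·s/(s² + 4) = 11s/(s² + 4)

Final answer: 11s/(s² + 4)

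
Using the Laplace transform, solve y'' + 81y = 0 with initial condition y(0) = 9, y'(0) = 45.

L{y''} + 81L{y} = 0. s²Y - 9s - 45 + 81Y = 0. Y(s² + 81) = 9s + 45. Y = (9s + 45)/(s² + 81). Inverting: y(t) = 9cos(9t) + 5sin(9t)

Final answer: y(t) = 9cos(9t) + 5sin(9t)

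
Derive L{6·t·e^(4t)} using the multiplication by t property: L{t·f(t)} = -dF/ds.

Using L{t^n·e^(at)} = n!/(s-a)^(n+1), L{t·e^(4t)} = 1/(s-4)^2, so L{6·t·e^(4t)} = 6·1/(s-4)^2 = 6/(s-4)^2

Final answer: 6/(s-4)^2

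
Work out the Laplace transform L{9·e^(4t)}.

L{e^(at)} = 1/(s-a), so L{e^(4t)} = 1/(s-4). Then L{9·e^(4t)} = 9/(s-4)

Final answer: 9/(s-4)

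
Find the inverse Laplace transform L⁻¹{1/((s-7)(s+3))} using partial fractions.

Decompose: A/(s-7) + B/(s+3). A = 1/10, B = -1/10. f(t) = (e^(7t) - e^(-3t))/10

Final answer: (e^(7t) - e^(-3t))/10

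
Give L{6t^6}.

L{t^n} = n!/s^(n+1). So L{6t^6} = 6·6!/s^7 = 4320/s^7

Final answer: 4320/s^7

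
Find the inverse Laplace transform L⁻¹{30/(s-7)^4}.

L⁻¹{n!/(s-a)^(n+1)} = t^n·e^(at) with n=3, a=7. So L⁻¹{6/(s-7)^4} = t^3·e^(7t), and L⁻¹{30/(s-7)^4} = (30/6)·t^3·e^(7t) = 5·t^3·e^(7t)

Final answer: 5·t^3·e^(7t)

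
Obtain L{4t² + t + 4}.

L{4t² + t + 4} = 4·2/s³ + 1/s² + 4/s = 8/s³ + 1/s² + 4/s

Final answer: 8/s³ + 1/s² + 4/s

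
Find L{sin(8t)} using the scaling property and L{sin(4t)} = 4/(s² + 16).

Using L{f(at)} = (1/a)F(s/a) with a=2: L{sin(8t)} = (1/2) · 4/((s/2)² + 16) = (1/2) · 4·4/(s² + 64) = 8/(s² + 64)

Final answer: 8/(s² + 64)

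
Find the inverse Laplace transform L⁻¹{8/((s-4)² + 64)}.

Using frequency shift, L⁻¹{8/((s-4)² + 64)} = e^(4t)·sin(8t)

Final answer: e^(4t)·sin(8t)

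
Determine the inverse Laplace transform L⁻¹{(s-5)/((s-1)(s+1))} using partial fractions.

Using partial fractions, f(t) = (-4e^t + 6e^(-t))/2

Final answer: (-4e^t + 6e^(-t))/2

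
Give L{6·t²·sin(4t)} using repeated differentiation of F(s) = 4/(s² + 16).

F(s) = 4/(s² + 16). F'(s) = -8s/(s² + 16)². F''(s) = -8(16 - 3s²)/(s² + 16)³ = (24s² - 128)/(s² + 16)³. So L{t²·sin(4t)} = (-1)² F''(s) = (24s² - 128)/(s² + 16)³. Then L{6·t²·sin(4t)} = 6·(24s² - 128)/(s² + 16)³ = (144s² - 768)/(s² + 16)³

Final answer: (144s² - 768)/(s² + 16)³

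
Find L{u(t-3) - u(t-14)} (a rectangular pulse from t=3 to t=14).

L{u(t-a)} = e^(-as)/s. L{u(t-3) - u(t-14)} = (e^(-3s) - e^(-14s))/s

Final answer: (e^(-3s) - e^(-14s))/s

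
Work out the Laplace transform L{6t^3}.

L{6t^3} = 6 · L{t^3} = 6 · 6/s^4 = 36/s^4

Final answer: 36/s^4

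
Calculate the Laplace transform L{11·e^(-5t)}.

L{e^(at)} = 1/(s-a), so L{e^(-5t)} = 1/(s+5). Then L{11·e^(-5t)} = 11/(s+5)

Final answer: 11/(s+5)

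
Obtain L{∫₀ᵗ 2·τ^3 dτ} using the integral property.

L{∫₀ᵗ f(τ)dτ} = F(s)/s with f(t) = 2t^3. F(s) = 12/s^4, so L{∫₀ᵗ 2·τ^3 dτ} = (12/s^4)/s = 12/s^5. (Check: ∫₀ᵗ 2·τ^3 dτ = 2t^4/4.)

Final answer: 12/s^5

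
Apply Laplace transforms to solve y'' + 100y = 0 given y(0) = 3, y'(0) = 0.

L{y''} + 100L{y} = 0. s²Y - 3s - 0 + 100Y = 0. Y(s² + 100) = 3s. Y = (3s)/(s² + 100). Inverting: y(t) = 3cos(10t)

Final answer: y(t) = 3cos(10t)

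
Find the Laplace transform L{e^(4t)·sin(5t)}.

L{e^(at)·sin(ωt)} = ω/((s-a)² + ω²), so L{e^(4t)·sin(5t)} = 5/((s-4)² + 25)

Final answer: 5/((s-4)² + 25)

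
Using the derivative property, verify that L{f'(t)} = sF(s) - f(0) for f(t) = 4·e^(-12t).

f'(t) = -48e^(-12t). Direct: L{f'(t)} = -48/(s+12). Property: s·4/(s+12) - 4 = (4s - 4(s+12))/(s+12) = -48/(s+12). ✓

Final answer: -48/(s+12)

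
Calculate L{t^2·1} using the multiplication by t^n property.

L{1} = 1/s. d^1/ds^1[1/s] = -1/s². d^2/ds^2[1/s] = 2/s^3. So L{t^2} = (-1)^{2}·2/s^3 = 2/s^3

Final answer: 2/s^3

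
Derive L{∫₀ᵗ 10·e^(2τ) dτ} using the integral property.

L{∫₀ᵗ f(τ)dτ} = F(s)/s with F(s) = 10/(s-2), so L{∫₀ᵗ 10·e^(2τ) dτ} = 10/(s(s-2))

Final answer: 10/(s(s-2))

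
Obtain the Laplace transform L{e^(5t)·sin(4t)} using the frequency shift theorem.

Frequency shift: L{e^(at)f(t)} = F(s-a). L{e^(5t)·sin(4t)} = 4/((s-5)² + 16)

Final answer: 4/((s-5)² + 16)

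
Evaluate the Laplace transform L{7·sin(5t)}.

L{sin(ωt)} = ω/(s² + ω²), so L{sin(5t)} = 5/(s² + 25). Then L{7·sin(5t)} = 7·5/(s² + 25) = 35/(s² + 25)

Final answer: 35/(s² + 25)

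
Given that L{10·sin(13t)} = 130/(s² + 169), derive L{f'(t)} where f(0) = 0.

L{f'(t)} = s·F(s) - f(0) = s·130/(s² + 169) - 0 = 130s/(s² + 169)

Final answer: 130s/(s² + 169)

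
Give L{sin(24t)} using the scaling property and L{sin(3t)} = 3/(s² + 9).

Using L{f(at)} = (1/a)F(s/a) with a=8: L{sin(24t)} = (1/8) · 3/((s/8)² + 9) = (1/8) · 3·64/(s² + 576) = 24/(s² + 576)

Final answer: 24/(s² + 576)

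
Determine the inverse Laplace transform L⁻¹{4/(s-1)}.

L⁻¹{1/(s-a)} = e^(at), so L⁻¹{1/(s-1)} = e^t, and L⁻¹{4/(s-1)} = 4·e^t

Final answer: 4·e^t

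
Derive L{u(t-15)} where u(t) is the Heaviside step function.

L{u(t-a)} = e^(-as)/s. Here a=15, so L{u(t-15)} = e^(-15s)/s

Final answer: e^(-15s)/s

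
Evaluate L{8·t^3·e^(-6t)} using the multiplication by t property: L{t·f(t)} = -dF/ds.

Using L{t^n·e^(at)} = n!/(s-a)^(n+1), L{t^3·e^(-6t)} = 6/(s+6)^4, so L{8·t^3·e^(-6t)} = 8·6/(s+6)^4 = 48/(s+6)^4

Final answer: 48/(s+6)^4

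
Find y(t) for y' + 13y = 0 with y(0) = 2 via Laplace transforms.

L{y'} + 13L{y} = 0. sY - 2 + 13Y = 0. Y(s+13) = 2. Y = 2/(s+13)

Final answer: y(t) = 2e^(-13t)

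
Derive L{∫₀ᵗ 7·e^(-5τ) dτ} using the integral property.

L{∫₀ᵗ f(τ)dτ} = F(s)/s with F(s) = 7/(s+5), so L{∫₀ᵗ 7·e^(-5τ) dτ} = 7/(s(s+5))

Final answer: 7/(s(s+5))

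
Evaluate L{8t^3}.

L{t^n} = n!/s^(n+1). So L{8t^3} = 8·3!/s^4 = 48/s^4

Final answer: 48/s^4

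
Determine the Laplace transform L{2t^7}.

L{2t^7} = 2 · L{t^7} = 2 · 5040/s^8 = 10080/s^8

Final answer: 10080/s^8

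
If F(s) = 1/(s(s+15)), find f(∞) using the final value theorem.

f(∞) = lim_{s→0} s·1/(s(s+15)) = lim_{s→0} 1/(s+15) = 1/15 = 1/15

Final answer: 1/15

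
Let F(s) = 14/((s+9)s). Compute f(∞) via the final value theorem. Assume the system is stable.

f(∞) = lim_{s→0} sF(s) = lim_{s→0} 14/(s+9) = 14/9

Final answer: 14/9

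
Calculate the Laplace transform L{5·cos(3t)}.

L{cos(ωt)} = s/(s² + ω²), so L{cos(3t)} = s/(s² + 9). Then L{5·cos(3t)} = 5·s/(s² + 9) = 5s/(s² + 9)

Final answer: 5s/(s² + 9)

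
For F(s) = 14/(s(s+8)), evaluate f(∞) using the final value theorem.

f(∞) = lim_{s→0} s·14/(s(s+8)) = lim_{s→0} 14/(s+8) = 14/8 = 7/4

Final answer: 7/4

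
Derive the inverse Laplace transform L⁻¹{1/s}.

L⁻¹{c/s} = c, so L⁻¹{1/s} = 1

Final answer: 1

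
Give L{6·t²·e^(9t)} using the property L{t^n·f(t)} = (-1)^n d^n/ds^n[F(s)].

L{e^(9t)} = 1/(s-9). d/ds[1/(s-9)] = -1/(s-9)². d²/ds²[1/(s-9)] = 2/(s-9)³. So L{t²·e^(9t)} = (-1)² · 2/(s-9)³ = 2/(s-9)³. Then L{6·t²·e^(9t)} = 6·2/(s-9)³ = 12/(s-9)³

Final answer: 12/(s-9)³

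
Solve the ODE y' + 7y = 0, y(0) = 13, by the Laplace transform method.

L{y'} + 7L{y} = 0. sY - 13 + 7Y = 0. Y(s+7) = 13. Y = 13/(s+7)

Final answer: y(t) = 13e^(-7t)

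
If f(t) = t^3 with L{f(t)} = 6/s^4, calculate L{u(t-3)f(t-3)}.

Time shift theorem: L{u(t-a)f(t-a)} = e^(-as)F(s). Here a=3, F(s) = 6/s^4, so L{u(t-3)f(t-3)} = e^(-3s)·6/s^4

Final answer: e^(-3s)·6/s^4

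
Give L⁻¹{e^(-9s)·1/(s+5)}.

L⁻¹{1/(s+5)} = e^(-5t). By the time shift theorem, L⁻¹{e^(-as)F(s)} = u(t-a)f(t-a) with a=9, so L⁻¹{e^(-9s)·1/(s+5)} = u(t-9)·e^(-5(t-9))

Final answer: u(t-9)·e^(-5(t-9))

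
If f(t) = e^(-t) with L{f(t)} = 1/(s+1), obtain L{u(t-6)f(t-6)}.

Time shift theorem: L{u(t-a)f(t-a)} = e^(-as)F(s). Here a=6, F(s) = 1/(s+1), so L{u(t-6)f(t-6)} = e^(-6s)·1/(s+1)

Final answer: e^(-6s)·1/(s+1)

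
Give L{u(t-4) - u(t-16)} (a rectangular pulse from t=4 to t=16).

L{u(t-a)} = e^(-as)/s. L{u(t-4) - u(t-16)} = (e^(-4s) - e^(-16s))/s

Final answer: (e^(-4s) - e^(-16s))/s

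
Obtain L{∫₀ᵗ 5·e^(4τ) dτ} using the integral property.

L{∫₀ᵗ f(τ)dτ} = F(s)/s with F(s) = 5/(s-4), so L{∫₀ᵗ 5·e^(4τ) dτ} = 5/(s(s-4))

Final answer: 5/(s(s-4))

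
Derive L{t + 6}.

L{t + 6} = L{t} + 6·L{1} = 1/s² + 6/s

Final answer: 1/s² + 6/s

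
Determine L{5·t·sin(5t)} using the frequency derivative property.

L{sin(5t)} = 5/(s² + 25). By L{t·f(t)} = -F'(s): -d/ds[5/(s² + 25)] = -(5)·(-2s)/(s² + 25)² = 10s/(s² + 25)². Then L{5·t·sin(5t)} = 5·10s/(s² + 25)² = 50s/(s² + 25)²

Final answer: 50s/(s² + 25)²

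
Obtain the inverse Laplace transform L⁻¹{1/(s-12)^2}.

L⁻¹{n!/(s-a)^(n+1)} = t^n·e^(at) with n=1, a=12. So L⁻¹{1/(s-12)^2} = t·e^(12t)

Final answer: t·e^(12t)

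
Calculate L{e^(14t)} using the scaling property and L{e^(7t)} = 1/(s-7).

Using L{f(at)} = (1/a)F(s/a) with a=2 and f(t) = e^(7t): L{e^(14t)} = (1/2) · 1/((s/2)-7) = (1/2) · 2/(s-14) = 1/(s-14)

Final answer: 1/(s-14)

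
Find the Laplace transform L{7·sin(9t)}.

L{sin(ωt)} = ω/(s² + ω²), so L{sin(9t)} = 9/(s² + 81). Then L{7·sin(9t)} = 7·9/(s² + 81) = 63/(s² + 81)

Final answer: 63/(s² + 81)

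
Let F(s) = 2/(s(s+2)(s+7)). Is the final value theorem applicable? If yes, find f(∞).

Poles of sF(s) = 2/((s+2)(s+7)) are at s = -2 and s = -7, both in the left half-plane. Theorem applies. f(∞) = lim_{s→0} sF(s) = 2/(2·7) = 1/7

Final answer: 1/7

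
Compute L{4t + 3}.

L{4t + 3} = 4·L{t} + 3·L{1} = 4/s² + 3/s

Final answer: 4/s² + 3/s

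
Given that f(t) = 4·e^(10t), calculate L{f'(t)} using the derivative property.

f(0) = 4, F(s) = 4/(s-10). L{f'(t)} = s·F(s) - f(0) = 4s/(s-10) - 4 = (4s - 4(s-10))/(s-10) = 40/(s-10)

Final answer: 40/(s-10)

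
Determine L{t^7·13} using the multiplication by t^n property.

L{13} = 13/s. d^1/ds^1[1/s] = -1/s². d^2/ds^2[1/s] = 2/s^3. d^3/ds^3[1/s] = -6/s^4. d^4/ds^4[1/s] = 24/s^5. d^5/ds^5[1/s] = -120/s^6. d^6/ds^6[1/s] = 720/s^7. d^7/ds^7[1/s] = -5040/s^8. So L{t^7} = (-1)^{7}·-5040/s^8 = 5040/s^8. Then L{t^7·13} = 13·5040/s^8 = 65520/s^8

Final answer: 65520/s^8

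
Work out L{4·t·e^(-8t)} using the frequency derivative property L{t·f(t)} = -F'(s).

L{e^(-8t)} = 1/(s+8). By frequency derivative: L{t·e^(-8t)} = -d/ds[1/(s+8)] = -(-1)/(s+8)² = 1/(s+8)². Then L{4·t·e^(-8t)} = 4·1/(s+8)² = 4/(s+8)²

Final answer: 4/(s+8)²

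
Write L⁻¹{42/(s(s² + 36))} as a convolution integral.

42/(s(s² + 36)) = (1/s)·(42/(s² + 36)) = L{1}·L{7·sin(6t)}. So f(t) = 1*(7·sin(6t)) = ∫₀ᵗ 7·sin(6τ) dτ

Final answer: ∫₀ᵗ 7·sin(6τ) dτ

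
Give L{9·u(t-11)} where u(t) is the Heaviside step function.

L{u(t-a)} = e^(-as)/s. Here a=11, so L{u(t-11)} = e^(-11s)/s, and L{9·u(t-11)} = 9·e^(-11s)/s

Final answer: 9·e^(-11s)/s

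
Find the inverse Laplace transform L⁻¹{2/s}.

L⁻¹{c/s} = c, so L⁻¹{2/s} = 2

Final answer: 2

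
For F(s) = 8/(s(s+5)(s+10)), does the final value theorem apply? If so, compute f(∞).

Poles of sF(s) = 8/((s+5)(s+10)) are at s = -5 and s = -10, both in the left half-plane. Theorem applies. f(∞) = lim_{s→0} sF(s) = 8/(5·10) = 4/25

Final answer: 4/25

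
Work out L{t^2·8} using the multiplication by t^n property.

L{8} = 8/s. d^1/ds^1[1/s] = -1/s². d^2/ds^2[1/s] = 2/s^3. So L{t^2} = (-1)^{2}·2/s^3 = 2/s^3. Then L{t^2·8} = 8·2/s^3 = 16/s^3

Final answer: 16/s^3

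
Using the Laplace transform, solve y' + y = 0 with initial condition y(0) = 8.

L{y'} + L{y} = 0. sY - 8 + Y = 0. Y(s+1) = 8. Y = 8/(s+1)

Final answer: y(t) = 8e^(-t)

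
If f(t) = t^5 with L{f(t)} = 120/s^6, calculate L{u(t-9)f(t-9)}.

Time shift theorem: L{u(t-a)f(t-a)} = e^(-as)F(s). Here a=9, F(s) = 120/s^6, so L{u(t-9)f(t-9)} = e^(-9s)·120/s^6

Final answer: e^(-9s)·120/s^6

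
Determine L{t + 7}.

L{t + 7} = L{t} + 7·L{1} = 1/s² + 7/s

Final answer: 1/s² + 7/s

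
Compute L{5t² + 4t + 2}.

L{5t² + 4t + 2} = 5·2/s³ + 4/s² + 2/s = 10/s³ + 4/s² + 2/s

Final answer: 10/s³ + 4/s² + 2/s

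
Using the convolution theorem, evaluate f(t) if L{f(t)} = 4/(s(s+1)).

4/(s(s+1)) = (4/s)·(1/(s+1)) = L{4}·L{e^(-t)}. By convolution, f(t) = 4*e^(-t) = ∫₀ᵗ 4·e^(-τ) dτ = 4·(1 - e^(-t))/1

Final answer: 4·(1 - e^(-t))/1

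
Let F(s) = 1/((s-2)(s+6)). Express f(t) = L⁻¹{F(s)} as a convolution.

1/((s-2)(s+6)) = (1/(s-2))·(1/(s+6)) = L{e^(2t)}·L{e^(-6t)}. So f(t) = e^(2t)*e^(-6t) = ∫₀ᵗ e^(2τ)·e^(-6(t-τ)) dτ

Final answer: ∫₀ᵗ e^(2τ)·e^(-6(t-τ)) dτ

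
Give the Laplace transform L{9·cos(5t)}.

L{cos(ωt)} = s/(s² + ω²), so L{cos(5t)} = s/(s² + 25). Then L{9·cos(5t)} = 9·s/(s² + 25) = 9s/(s² + 25)

Final answer: 9s/(s² + 25)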